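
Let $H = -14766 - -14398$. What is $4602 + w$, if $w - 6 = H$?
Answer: $4240$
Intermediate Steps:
$H = -368$ ($H = -14766 + 14398 = -368$)
$w = -362$ ($w = 6 - 368 = -362$)
$4602 + w = 4602 - 362 = 4240$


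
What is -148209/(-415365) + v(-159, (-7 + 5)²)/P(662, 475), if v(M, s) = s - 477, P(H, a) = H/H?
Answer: -65439812/138455 ≈ -472.64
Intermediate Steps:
P(H, a) = 1
v(M, s) = -477 + s
-148209/(-415365) + v(-159, (-7 + 5)²)/P(662, 475) = -148209/(-415365) + (-477 + (-7 + 5)²)/1 = -148209*(-1/415365) + (-477 + (-2)²)*1 = 49403/138455 + (-477 + 4)*1 = 49403/138455 - 473*1 = 49403/138455 - 473 = -65439812/138455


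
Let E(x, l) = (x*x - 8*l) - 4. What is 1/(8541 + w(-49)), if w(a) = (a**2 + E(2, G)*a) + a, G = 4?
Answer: 1/12461 ≈ 8.0250e-5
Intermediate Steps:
E(x, l) = -4 + x**2 - 8*l (E(x, l) = (x**2 - 8*l) - 4 = -4 + x**2 - 8*l)
w(a) = a**2 - 31*a (w(a) = (a**2 + (-4 + 2**2 - 8*4)*a) + a = (a**2 + (-4 + 4 - 32)*a) + a = (a**2 - 32*a) + a = a**2 - 31*a)
1/(8541 + w(-49)) = 1/(8541 - 49*(-31 - 49)) = 1/(8541 - 49*(-80)) = 1/(8541 + 3920) = 1/12461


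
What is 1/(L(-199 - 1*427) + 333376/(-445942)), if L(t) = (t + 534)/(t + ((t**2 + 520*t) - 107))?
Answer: -14632025933/10959079956 ≈ -1.3352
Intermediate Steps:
L(t) = (534 + t)/(-107 + t**2 + 521*t) (L(t) = (534 + t)/(t + (-107 + t**2 + 520*t)) = (534 + t)/(-107 + t**2 + 521*t))
1/(L(-199 - 1*427) + 333376/(-445942)) = 1/((534 + (-199 - 1*427))/(-107 + (-199 - 1*427)**2 + 521*(-199 - 1*427)) + 333376/(-445942)) = 1/((534 + (-199 - 427))/(-107 + (-199 - 427)**2 + 521*(-199 - 427)) + 333376*(-1/445942)) = 1/((534 - 626)/(-107 + (-626)**2 + 521*(-626)) - 166688/222971) = 1/(-92/(-107 + 391876 - 326146) - 166688/222971) = 1/(-92/65623 - 166688/222971) = 1/(-10959079956/14632025933) = -14632025933/10959079956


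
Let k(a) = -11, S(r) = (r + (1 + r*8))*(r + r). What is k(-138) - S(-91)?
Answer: -148887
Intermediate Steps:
S(r) = 2*r*(1 + 9*r) (S(r) = (r + (1 + 8*r))*(2*r) = (1 + 9*r)*(2*r) = 2*r*(1 + 9*r))
k(-138) - S(-91) = -11 - 2*(-91)*(1 + 9*(-91)) = -11 - 2*(-91)*(1 - 819) = -11 - 2*(-91)*(-818) = -11 - 1*148876 = -11 - 148876 = -148887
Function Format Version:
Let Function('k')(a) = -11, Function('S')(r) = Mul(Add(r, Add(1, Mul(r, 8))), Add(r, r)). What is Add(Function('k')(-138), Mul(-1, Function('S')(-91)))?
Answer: -148887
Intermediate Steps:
Function('S')(r) = Mul(2, r, Add(1, Mul(9, r))) (Function('S')(r) = Mul(Add(r, Add(1, Mul(8, r))), Mul(2, r)) = Mul(Add(1, Mul(9, r)), Mul(2, r)) = Mul(2, r, Add(1, Mul(9, r))))
Add(Function('k')(-138), Mul(-1, Function('S')(-91))) = Add(-11, Mul(-1, Mul(2, -91, Add(1, Mul(9, -91))))) = Add(-11, Mul(-1, Mul(2, -91, Add(1, -819)))) = Add(-11, Mul(-1, Mul(2, -91, -818))) = Add(-11, Mul(-1, 148876)) = Add(-11, -148876) = -148887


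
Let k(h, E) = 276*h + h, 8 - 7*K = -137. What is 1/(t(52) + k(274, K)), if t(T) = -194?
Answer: 1/75704 ≈ 1.3209e-5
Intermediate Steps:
K = 145/7 (K = 8/7 - 1/7*(-137) = 8/7 + 137/7 = 145/7 ≈ 20.714)
k(h, E) = 277*h
1/(t(52) + k(274, K)) = 1/(-194 + 277*274) = 1/(-194 + 75898) = 1/75704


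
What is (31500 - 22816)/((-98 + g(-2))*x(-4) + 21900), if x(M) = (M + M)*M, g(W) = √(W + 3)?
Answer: 2171/4699 ≈ 0.46201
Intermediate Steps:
g(W) = √(3 + W)
x(M) = 2*M² (x(M) = (2*M)*M = 2*M²)
(31500 - 22816)/((-98 + g(-2))*x(-4) + 21900) = (31500 - 22816)/((-98 + √(3 - 2))*(2*(-4)²) + 21900) = 8684/((-98 + √1)*(2*16) + 21900) = 8684/((-98 + 1)*32 + 21900) = 8684/(-97*32 + 21900) = 8684/(-3104 + 21900) = 8684/18796 = 8684*(1/18796) = 2171/4699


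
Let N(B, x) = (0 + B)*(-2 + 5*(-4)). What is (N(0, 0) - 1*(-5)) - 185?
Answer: -180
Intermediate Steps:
N(B, x) = -22*B (N(B, x) = B*(-2 - 20) = B*(-22) = -22*B)
(N(0, 0) - 1*(-5)) - 185 = (-22*0 - 1*(-5)) - 185 = (0 + 5) - 185 = 5 - 185 = -180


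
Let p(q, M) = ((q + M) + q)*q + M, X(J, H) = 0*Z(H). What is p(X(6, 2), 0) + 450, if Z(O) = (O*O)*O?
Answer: 450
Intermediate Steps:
Z(O) = O³ (Z(O) = O²*O = O³)
X(J, H) = 0 (X(J, H) = 0*H³ = 0)
p(q, M) = M + q*(M + 2*q) (p(q, M) = ((M + q) + q)*q + M = (M + 2*q)*q + M = q*(M + 2*q) + M = M + q*(M + 2*q))
p(X(6, 2), 0) + 450 = (0 + 2*0² + 0*0) + 450 = (0 + 2*0 + 0) + 450 = (0 + 0 + 0) + 450 = 0 + 450 = 450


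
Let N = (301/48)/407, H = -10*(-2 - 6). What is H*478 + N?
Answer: 747056941/19536 ≈ 38240.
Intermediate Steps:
H = 80 (H = -10*(-8) = 80)
N = 301/19536 (N = (301*(1/48))*(1/407) = (301/48)*(1/407) = 301/19536 ≈ 0.015407)
H*478 + N = 80*478 + 301/19536 = 38240 + 301/19536 = 747056941/19536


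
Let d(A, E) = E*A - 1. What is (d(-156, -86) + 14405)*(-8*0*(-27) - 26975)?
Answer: -750444500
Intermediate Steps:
d(A, E) = -1 + A*E (d(A, E) = A*E - 1 = -1 + A*E)
(d(-156, -86) + 14405)*(-8*0*(-27) - 26975) = ((-1 - 156*(-86)) + 14405)*(-8*0*(-27) - 26975) = ((-1 + 13416) + 14405)*(0*(-27) - 26975) = (13415 + 14405)*(0 - 26975) = 27820*(-26975) = -750444500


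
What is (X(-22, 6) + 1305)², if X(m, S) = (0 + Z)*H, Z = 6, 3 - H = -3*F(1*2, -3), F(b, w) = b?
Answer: 1846881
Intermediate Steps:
H = 9 (H = 3 - (-3)*1*2 = 3 - (-3)*2 = 3 - 1*(-6) = 3 + 6 = 9)
X(m, S) = 54 (X(m, S) = (0 + 6)*9 = 6*9 = 54)
(X(-22, 6) + 1305)² = (54 + 1305)² = 1359² = 1846881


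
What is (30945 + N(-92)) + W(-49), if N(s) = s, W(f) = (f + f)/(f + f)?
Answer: 30854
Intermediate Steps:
W(f) = 1 (W(f) = (2*f)/((2*f)) = (2*f)*(1/(2*f)) = 1)
(30945 + N(-92)) + W(-49) = (30945 - 92) + 1 = 30853 + 1 = 30854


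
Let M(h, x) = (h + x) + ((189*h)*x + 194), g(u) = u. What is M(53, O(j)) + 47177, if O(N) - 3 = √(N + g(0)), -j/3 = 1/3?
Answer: 77478 + 10018*I ≈ 77478.0 + 10018.0*I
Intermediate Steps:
j = -1 (j = -3/3 = -3*⅓ = -1)
O(N) = 3 + √N (O(N) = 3 + √(N + 0) = 3 + √N)
M(h, x) = 194 + h + x + 189*h*x (M(h, x) = (h + x) + (189*h*x + 194) = (h + x) + (194 + 189*h*x) = 194 + h + x + 189*h*x)
M(53, O(j)) + 47177 = (194 + 53 + (3 + √(-1)) + 189*53*(3 + √(-1))) + 47177 = (194 + 53 + (3 + I) + 189*53*(3 + I)) + 47177 = (194 + 53 + (3 + I) + (30051 + 10017*I)) + 47177 = (30301 + 10018*I) + 47177 = 77478 + 10018*I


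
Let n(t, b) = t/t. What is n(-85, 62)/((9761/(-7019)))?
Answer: -7019/9761 ≈ -0.71909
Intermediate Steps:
n(t, b) = 1
n(-85, 62)/((9761/(-7019))) = 1/(9761/(-7019)) = 1/(9761*(-1/7019)) = 1/(-9761/7019) = 1*(-7019/9761) = -7019/9761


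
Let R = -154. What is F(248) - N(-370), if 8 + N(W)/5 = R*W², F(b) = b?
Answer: 105413288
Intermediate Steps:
N(W) = -40 - 770*W² (N(W) = -40 + 5*(-154*W²) = -40 - 770*W²)
F(248) - N(-370) = 248 - (-40 - 770*(-370)²) = 248 - (-40 - 770*136900) = 248 - (-40 - 105413000) = 248 - 1*(-105413040) = 248 + 105413040 = 105413288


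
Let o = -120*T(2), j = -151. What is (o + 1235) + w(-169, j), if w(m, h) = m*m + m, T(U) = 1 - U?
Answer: 29747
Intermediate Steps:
w(m, h) = m + m**2 (w(m, h) = m**2 + m = m + m**2)
o = 120 (o = -120*(1 - 1*2) = -120*(1 - 2) = -120*(-1) = 120)
(o + 1235) + w(-169, j) = (120 + 1235) - 169*(1 - 169) = 1355 - 169*(-168) = 1355 + 28392 = 29747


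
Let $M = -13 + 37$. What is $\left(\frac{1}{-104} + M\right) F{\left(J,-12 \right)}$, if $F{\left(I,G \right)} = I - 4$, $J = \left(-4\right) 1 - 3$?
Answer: $- \frac{27445}{104} \approx -263.89$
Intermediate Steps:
$M = 24$
$J = -7$ ($J = -4 - 3 = -7$)
$F{\left(I,G \right)} = -4 + I$ ($F{\left(I,G \right)} = I - 4 = -4 + I$)
$\left(\frac{1}{-104} + M\right) F{\left(J,-12 \right)} = \left(\frac{1}{-104} + 24\right) \left(-4 - 7\right) = \left(- \frac{1}{104} + 24\right) \left(-11\right) = \frac{2495}{104} \left(-11\right) = - \frac{27445}{104}$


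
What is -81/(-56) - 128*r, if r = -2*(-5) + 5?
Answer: -107439/56 ≈ -1918.6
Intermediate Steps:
r = 15 (r = 10 + 5 = 15)
-81/(-56) - 128*r = -81/(-56) - 128*15 = -81*(-1/56) - 1920 = 81/56 - 1920 = -107439/56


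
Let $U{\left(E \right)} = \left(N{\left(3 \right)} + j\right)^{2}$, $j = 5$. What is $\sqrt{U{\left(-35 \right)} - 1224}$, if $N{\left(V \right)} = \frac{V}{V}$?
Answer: $6 i \sqrt{33} \approx 34.467 i$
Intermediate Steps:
$N{\left(V \right)} = 1$
$U{\left(E \right)} = 36$ ($U{\left(E \right)} = \left(1 + 5\right)^{2} = 6^{2} = 36$)
$\sqrt{U{\left(-35 \right)} - 1224} = \sqrt{36 - 1224} = \sqrt{-1188} = 6 i \sqrt{33}$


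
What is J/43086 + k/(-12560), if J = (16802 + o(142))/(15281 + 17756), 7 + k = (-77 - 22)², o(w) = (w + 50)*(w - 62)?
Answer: -3485172708947/4469577051480 ≈ -0.77975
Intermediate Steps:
o(w) = (-62 + w)*(50 + w) (o(w) = (50 + w)*(-62 + w) = (-62 + w)*(50 + w))
k = 9794 (k = -7 + (-77 - 22)² = -7 + (-99)² = -7 + 9801 = 9794)
J = 32162/33037 (J = (16802 + (-3100 + 142² - 12*142))/(15281 + 17756) = (16802 + (-3100 + 20164 - 1704))/33037 = (16802 + 15360)*(1/33037) = 32162*(1/33037) = 32162/33037 ≈ 0.97351)
J/43086 + k/(-12560) = (32162/33037)/43086 + 9794/(-12560) = (32162/33037)*(1/43086) + 9794*(-1/12560) = 16081/711716091 - 4897/6280 = -3485172708947/4469577051480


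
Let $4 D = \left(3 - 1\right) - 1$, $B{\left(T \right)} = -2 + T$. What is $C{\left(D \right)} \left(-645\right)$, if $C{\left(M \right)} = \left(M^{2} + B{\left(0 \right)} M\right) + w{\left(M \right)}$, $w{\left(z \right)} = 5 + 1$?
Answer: $- \frac{57405}{16} \approx -3587.8$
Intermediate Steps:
$D = \frac{1}{4}$ ($D = \frac{\left(3 - 1\right) - 1}{4} = \frac{2 - 1}{4} = \frac{1}{4} \cdot 1 = \frac{1}{4} \approx 0.25$)
$w{\left(z \right)} = 6$
$C{\left(M \right)} = 6 + M^{2} - 2 M$ ($C{\left(M \right)} = \left(M^{2} + \left(-2 + 0\right) M\right) + 6 = \left(M^{2} - 2 M\right) + 6 = 6 + M^{2} - 2 M$)
$C{\left(D \right)} \left(-645\right) = \left(6 + \left(\frac{1}{4}\right)^{2} - \frac{1}{2}\right) \left(-645\right) = \left(6 + \frac{1}{16} - \frac{1}{2}\right) \left(-645\right) = \frac{89}{16} \left(-645\right) = - \frac{57405}{16}$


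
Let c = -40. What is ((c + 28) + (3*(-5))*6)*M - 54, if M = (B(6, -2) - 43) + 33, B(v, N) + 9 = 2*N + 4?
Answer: 1884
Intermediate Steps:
B(v, N) = -5 + 2*N (B(v, N) = -9 + (2*N + 4) = -9 + (4 + 2*N) = -5 + 2*N)
M = -19 (M = ((-5 + 2*(-2)) - 43) + 33 = ((-5 - 4) - 43) + 33 = (-9 - 43) + 33 = -52 + 33 = -19)
((c + 28) + (3*(-5))*6)*M - 54 = ((-40 + 28) + (3*(-5))*6)*(-19) - 54 = (-12 - 15*6)*(-19) - 54 = (-12 - 90)*(-19) - 54 = -102*(-19) - 54 = 1938 - 54 = 1884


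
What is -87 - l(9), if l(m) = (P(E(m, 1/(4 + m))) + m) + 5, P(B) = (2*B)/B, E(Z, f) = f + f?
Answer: -103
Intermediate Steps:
E(Z, f) = 2*f
P(B) = 2
l(m) = 7 + m (l(m) = (2 + m) + 5 = 7 + m)
-87 - l(9) = -87 - (7 + 9) = -87 - 1*16 = -87 - 16 = -103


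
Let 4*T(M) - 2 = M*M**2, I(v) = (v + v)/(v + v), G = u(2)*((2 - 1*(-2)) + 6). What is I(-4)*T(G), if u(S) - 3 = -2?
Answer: 501/2 ≈ 250.50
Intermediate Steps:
u(S) = 1 (u(S) = 3 - 2 = 1)
G = 10 (G = 1*((2 - 1*(-2)) + 6) = 1*((2 + 2) + 6) = 1*(4 + 6) = 1*10 = 10)
I(v) = 1 (I(v) = (2*v)/((2*v)) = (2*v)*(1/(2*v)) = 1)
T(M) = 1/2 + M**3/4 (T(M) = 1/2 + (M*M**2)/4 = 1/2 + M**3/4)
I(-4)*T(G) = 1*(1/2 + (1/4)*10**3) = 1*(1/2 + (1/4)*1000) = 1*(1/2 + 250) = 1*(501/2) = 501/2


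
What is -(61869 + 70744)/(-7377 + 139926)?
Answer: -132613/132549 ≈ -1.0005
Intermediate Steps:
-(61869 + 70744)/(-7377 + 139926) = -132613/132549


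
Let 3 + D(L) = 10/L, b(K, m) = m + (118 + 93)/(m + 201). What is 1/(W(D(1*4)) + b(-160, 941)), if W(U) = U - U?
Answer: 1142/1074833 ≈ 0.0010625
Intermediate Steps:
b(K, m) = m + 211/(201 + m)
D(L) = -3 + 10/L
W(U) = 0
1/(W(D(1*4)) + b(-160, 941)) = 1/(0 + (211 + 941² + 201*941)/(201 + 941)) = 1/(0 + (211 + 885481 + 189141)/1142) = 1/(0 + (1/1142)*1074833) = 1/(0 + 1074833/1142) = 1/(1074833/1142) = 1142/1074833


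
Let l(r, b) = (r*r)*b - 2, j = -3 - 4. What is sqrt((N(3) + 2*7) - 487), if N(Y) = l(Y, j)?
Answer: I*sqrt(538) ≈ 23.195*I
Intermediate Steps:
j = -7
l(r, b) = -2 + b*r**2 (l(r, b) = r**2*b - 2 = b*r**2 - 2 = -2 + b*r**2)
N(Y) = -2 - 7*Y**2
sqrt((N(3) + 2*7) - 487) = sqrt(((-2 - 7*3**2) + 2*7) - 487) = sqrt(((-2 - 7*9) + 14) - 487) = sqrt(((-2 - 63) + 14) - 487) = sqrt((-65 + 14) - 487) = sqrt(-51 - 487) = sqrt(-538) = I*sqrt(538)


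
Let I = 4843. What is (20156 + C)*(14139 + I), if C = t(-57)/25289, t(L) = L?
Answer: 509242129606/1331 ≈ 3.8260e+8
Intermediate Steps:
C = -3/1331 (C = -57/25289 = -57*1/25289 = -3/1331 ≈ -0.0022539)
(20156 + C)*(14139 + I) = (20156 - 3/1331)*(14139 + 4843) = (26827633/1331)*18982 = 509242129606/1331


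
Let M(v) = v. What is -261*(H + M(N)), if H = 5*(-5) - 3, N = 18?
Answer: 2610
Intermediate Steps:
H = -28 (H = -25 - 3 = -28)
-261*(H + M(N)) = -261*(-28 + 18) = -261*(-10) = 2610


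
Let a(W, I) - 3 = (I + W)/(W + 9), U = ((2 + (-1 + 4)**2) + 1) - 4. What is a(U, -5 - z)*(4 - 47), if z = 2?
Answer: -2236/17 ≈ -131.53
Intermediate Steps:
U = 8 (U = ((2 + 3**2) + 1) - 4 = ((2 + 9) + 1) - 4 = (11 + 1) - 4 = 12 - 4 = 8)
a(W, I) = 3 + (I + W)/(9 + W) (a(W, I) = 3 + (I + W)/(W + 9) = 3 + (I + W)/(9 + W))
a(U, -5 - z)*(4 - 47) = ((27 + (-5 - 1*2) + 4*8)/(9 + 8))*(4 - 47) = ((27 + (-5 - 2) + 32)/17)*(-43) = ((27 - 7 + 32)/17)*(-43) = ((1/17)*52)*(-43) = (52/17)*(-43) = -2236/17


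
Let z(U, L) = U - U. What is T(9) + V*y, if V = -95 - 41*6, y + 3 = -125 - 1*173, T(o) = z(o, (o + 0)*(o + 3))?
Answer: 102641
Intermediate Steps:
z(U, L) = 0
T(o) = 0
y = -301 (y = -3 + (-125 - 1*173) = -3 + (-125 - 173) = -3 - 298 = -301)
V = -341 (V = -95 - 1*246 = -95 - 246 = -341)
T(9) + V*y = 0 - 341*(-301) = 0 + 102641 = 102641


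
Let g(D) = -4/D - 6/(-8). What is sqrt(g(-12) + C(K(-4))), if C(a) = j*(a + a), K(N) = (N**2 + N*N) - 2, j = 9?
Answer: sqrt(19479)/6 ≈ 23.261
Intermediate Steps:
K(N) = -2 + 2*N**2 (K(N) = (N**2 + N**2) - 2 = 2*N**2 - 2 = -2 + 2*N**2)
C(a) = 18*a (C(a) = 9*(a + a) = 9*(2*a) = 18*a)
g(D) = 3/4 - 4/D (g(D) = -4/D - 6*(-1/8) = -4/D + 3/4 = 3/4 - 4/D)
sqrt(g(-12) + C(K(-4))) = sqrt((3/4 - 4/(-12)) + 18*(-2 + 2*(-4)**2)) = sqrt((3/4 - 4*(-1/12)) + 18*(-2 + 2*16)) = sqrt((3/4 + 1/3) + 18*(-2 + 32)) = sqrt(13/12 + 18*30) = sqrt(13/12 + 540) = sqrt(6493/12) = sqrt(19479)/6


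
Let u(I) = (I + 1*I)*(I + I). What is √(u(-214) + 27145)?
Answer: √210329 ≈ 458.62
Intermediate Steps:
u(I) = 4*I² (u(I) = (I + I)*(2*I) = (2*I)*(2*I) = 4*I²)
√(u(-214) + 27145) = √(4*(-214)² + 27145) = √(4*45796 + 27145) = √(183184 + 27145) = √210329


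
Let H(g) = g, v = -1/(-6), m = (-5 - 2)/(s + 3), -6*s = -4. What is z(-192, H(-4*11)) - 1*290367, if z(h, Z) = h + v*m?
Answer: -6392305/22 ≈ -2.9056e+5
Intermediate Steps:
s = 2/3 (s = -1/6*(-4) = 2/3 ≈ 0.66667)
m = -21/11 (m = (-5 - 2)/(2/3 + 3) = -7/11/3 = -7*3/11 = -21/11 ≈ -1.9091)
v = 1/6 (v = -1*(-1/6) = 1/6 ≈ 0.16667)
z(h, Z) = -7/22 + h (z(h, Z) = h + (1/6)*(-21/11) = h - 7/22 = -7/22 + h)
z(-192, H(-4*11)) - 1*290367 = (-7/22 - 192) - 1*290367 = -4231/22 - 290367 = -6392305/22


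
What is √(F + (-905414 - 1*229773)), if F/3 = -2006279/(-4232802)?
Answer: I*√2259853380595495986/1410934 ≈ 1065.5*I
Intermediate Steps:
F = 2006279/1410934 (F = 3*(-2006279/(-4232802)) = 3*(-2006279*(-1/4232802)) = 3*(2006279/4232802) = 2006279/1410934 ≈ 1.4220)
√(F + (-905414 - 1*229773)) = √(2006279/1410934 + (-905414 - 1*229773)) = √(2006279/1410934 + (-905414 - 229773)) = √(2006279/1410934 - 1135187) = √(-1601671928379/1410934) = I*√2259853380595495986/1410934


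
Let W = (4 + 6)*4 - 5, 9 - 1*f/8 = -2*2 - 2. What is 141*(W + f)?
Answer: 21855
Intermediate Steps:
f = 120 (f = 72 - 8*(-2*2 - 2) = 72 - 8*(-4 - 2) = 72 - 8*(-6) = 72 + 48 = 120)
W = 35 (W = 10*4 - 5 = 40 - 5 = 35)
141*(W + f) = 141*(35 + 120) = 141*155 = 21855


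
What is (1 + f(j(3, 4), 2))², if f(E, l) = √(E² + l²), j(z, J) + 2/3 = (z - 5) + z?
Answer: (3 + √37)²/9 ≈ 9.1663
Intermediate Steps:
j(z, J) = -17/3 + 2*z (j(z, J) = -⅔ + ((z - 5) + z) = -⅔ + ((-5 + z) + z) = -⅔ + (-5 + 2*z) = -17/3 + 2*z)
(1 + f(j(3, 4), 2))² = (1 + √((-17/3 + 2*3)² + 2²))² = (1 + √((-17/3 + 6)² + 4))² = (1 + √((⅓)² + 4))² = (1 + √(⅑ + 4))² = (1 + √(37/9))² = (1 + √37/3)²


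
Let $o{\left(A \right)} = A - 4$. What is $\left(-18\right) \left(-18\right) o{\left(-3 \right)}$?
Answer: $-2268$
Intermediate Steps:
$o{\left(A \right)} = -4 + A$
$\left(-18\right) \left(-18\right) o{\left(-3 \right)} = \left(-18\right) \left(-18\right) \left(-4 - 3\right) = 324 \left(-7\right) = -2268$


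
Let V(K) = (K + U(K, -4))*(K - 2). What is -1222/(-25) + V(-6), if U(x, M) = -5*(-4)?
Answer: -1578/25 ≈ -63.120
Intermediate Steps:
U(x, M) = 20
V(K) = (-2 + K)*(20 + K) (V(K) = (K + 20)*(K - 2) = (20 + K)*(-2 + K) = (-2 + K)*(20 + K))
-1222/(-25) + V(-6) = -1222/(-25) + (-40 + (-6)² + 18*(-6)) = -1222*(-1)/25 + (-40 + 36 - 108) = -47*(-26/25) - 112 = 1222/25 - 112 = -1578/25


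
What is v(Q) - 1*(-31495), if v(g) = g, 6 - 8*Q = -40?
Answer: 126003/4 ≈ 31501.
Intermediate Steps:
Q = 23/4 (Q = ¾ - ⅛*(-40) = ¾ + 5 = 23/4 ≈ 5.7500)
v(Q) - 1*(-31495) = 23/4 - 1*(-31495) = 23/4 + 31495 = 126003/4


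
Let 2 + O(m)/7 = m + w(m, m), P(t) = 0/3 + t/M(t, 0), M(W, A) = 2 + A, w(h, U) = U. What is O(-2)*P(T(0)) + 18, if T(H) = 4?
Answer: -66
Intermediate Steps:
P(t) = t/2 (P(t) = 0/3 + t/(2 + 0) = 0*(1/3) + t/2 = 0 + t*(1/2) = 0 + t/2 = t/2)
O(m) = -14 + 14*m (O(m) = -14 + 7*(m + m) = -14 + 7*(2*m) = -14 + 14*m)
O(-2)*P(T(0)) + 18 = (-14 + 14*(-2))*((1/2)*4) + 18 = (-14 - 28)*2 + 18 = -42*2 + 18 = -84 + 18 = -66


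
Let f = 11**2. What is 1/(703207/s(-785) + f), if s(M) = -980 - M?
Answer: -195/679612 ≈ -0.00028693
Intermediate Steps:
f = 121
1/(703207/s(-785) + f) = 1/(703207/(-980 - 1*(-785)) + 121) = 1/(703207/(-980 + 785) + 121) = 1/(703207/(-195) + 121) = 1/(703207*(-1/195) + 121) = 1/(-703207/195 + 121) = 1/(-679612/195) = -195/679612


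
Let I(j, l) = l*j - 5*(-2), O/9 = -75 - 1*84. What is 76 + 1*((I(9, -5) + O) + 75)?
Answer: -1315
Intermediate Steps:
O = -1431 (O = 9*(-75 - 1*84) = 9*(-75 - 84) = 9*(-159) = -1431)
I(j, l) = 10 + j*l (I(j, l) = j*l + 10 = 10 + j*l)
76 + 1*((I(9, -5) + O) + 75) = 76 + 1*(((10 + 9*(-5)) - 1431) + 75) = 76 + 1*(((10 - 45) - 1431) + 75) = 76 + 1*((-35 - 1431) + 75) = 76 + 1*(-1466 + 75) = 76 + 1*(-1391) = 76 - 1391 = -1315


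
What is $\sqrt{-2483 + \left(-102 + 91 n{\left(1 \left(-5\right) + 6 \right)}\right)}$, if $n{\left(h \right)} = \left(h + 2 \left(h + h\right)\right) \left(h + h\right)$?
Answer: $5 i \sqrt{67} \approx 40.927 i$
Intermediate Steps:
$n{\left(h \right)} = 10 h^{2}$ ($n{\left(h \right)} = \left(h + 2 \cdot 2 h\right) 2 h = \left(h + 4 h\right) 2 h = 5 h 2 h = 10 h^{2}$)
$\sqrt{-2483 + \left(-102 + 91 n{\left(1 \left(-5\right) + 6 \right)}\right)} = \sqrt{-2483 - \left(102 - 91 \cdot 10 \left(1 \left(-5\right) + 6\right)^{2}\right)} = \sqrt{-2483 - \left(102 - 91 \cdot 10 \left(-5 + 6\right)^{2}\right)} = \sqrt{-2483 - \left(102 - 91 \cdot 10 \cdot 1^{2}\right)} = \sqrt{-2483 - \left(102 - 91 \cdot 10 \cdot 1\right)} = \sqrt{-2483 + \left(-102 + 91 \cdot 10\right)} = \sqrt{-2483 + \left(-102 + 910\right)} = \sqrt{-2483 + 808} = \sqrt{-1675} = 5 i \sqrt{67}$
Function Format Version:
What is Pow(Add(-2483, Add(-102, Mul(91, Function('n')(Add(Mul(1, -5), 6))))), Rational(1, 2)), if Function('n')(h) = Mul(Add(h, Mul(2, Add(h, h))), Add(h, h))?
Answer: Mul(5, I, Pow(67, Rational(1, 2))) ≈ Mul(40.927, I)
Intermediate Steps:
Function('n')(h) = Mul(10, Pow(h, 2)) (Function('n')(h) = Mul(Add(h, Mul(2, Mul(2, h))), Mul(2, h)) = Mul(Add(h, Mul(4, h)), Mul(2, h)) = Mul(Mul(5, h), Mul(2, h)) = Mul(10, Pow(h, 2)))
Pow(Add(-2483, Add(-102, Mul(91, Function('n')(Add(Mul(1, -5), 6))))), Rational(1, 2)) = Pow(Add(-2483, Add(-102, Mul(91, Mul(10, Pow(Add(Mul(1, -5), 6), 2))))), Rational(1, 2)) = Pow(Add(-2483, Add(-102, Mul(91, Mul(10, Pow(Add(-5, 6), 2))))), Rational(1, 2)) = Pow(Add(-2483, Add(-102, Mul(91, Mul(10, Pow(1, 2))))), Rational(1, 2)) = Pow(Add(-2483, Add(-102, Mul(91, Mul(10, 1)))), Rational(1, 2)) = Pow(Add(-2483, Add(-102, Mul(91, 10))), Rational(1, 2)) = Pow(Add(-2483, Add(-102, 910)), Rational(1, 2)) = Pow(Add(-2483, 808), Rational(1, 2)) = Pow(-1675, Rational(1, 2)) = Mul(5, I, Pow(67, Rational(1, 2)))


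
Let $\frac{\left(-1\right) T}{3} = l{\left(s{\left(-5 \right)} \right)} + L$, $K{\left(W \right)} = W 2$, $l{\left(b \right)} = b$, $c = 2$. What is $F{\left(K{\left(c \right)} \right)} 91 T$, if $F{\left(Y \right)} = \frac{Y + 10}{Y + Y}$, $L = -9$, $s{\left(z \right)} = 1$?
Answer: $3822$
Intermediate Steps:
$K{\left(W \right)} = 2 W$
$F{\left(Y \right)} = \frac{10 + Y}{2 Y}$
$T = 24$ ($T = - 3 \left(1 - 9\right) = \left(-3\right) \left(-8\right) = 24$)
$F{\left(K{\left(c \right)} \right)} 91 T = \frac{10 + 2 \cdot 2}{2 \cdot 2 \cdot 2} \cdot 91 \cdot 24 = \frac{10 + 4}{2 \cdot 4} \cdot 91 \cdot 24 = \frac{1}{2} \cdot \frac{1}{4} \cdot 14 \cdot 91 \cdot 24 = \frac{7}{4} \cdot 91 \cdot 24 = \frac{637}{4} \cdot 24 = 3822$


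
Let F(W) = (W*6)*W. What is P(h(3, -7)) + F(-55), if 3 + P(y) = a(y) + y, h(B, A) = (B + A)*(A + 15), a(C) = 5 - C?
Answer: 18152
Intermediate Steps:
h(B, A) = (15 + A)*(A + B) (h(B, A) = (A + B)*(15 + A) = (15 + A)*(A + B))
P(y) = 2 (P(y) = -3 + ((5 - y) + y) = -3 + 5 = 2)
F(W) = 6*W**2 (F(W) = (6*W)*W = 6*W**2)
P(h(3, -7)) + F(-55) = 2 + 6*(-55)**2 = 2 + 6*3025 = 2 + 18150 = 18152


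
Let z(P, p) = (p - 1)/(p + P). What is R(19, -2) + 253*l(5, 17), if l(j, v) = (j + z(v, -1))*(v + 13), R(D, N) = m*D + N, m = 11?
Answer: 148833/4 ≈ 37208.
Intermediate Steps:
z(P, p) = (-1 + p)/(P + p)
R(D, N) = N + 11*D (R(D, N) = 11*D + N = N + 11*D)
l(j, v) = (13 + v)*(j - 2/(-1 + v)) (l(j, v) = (j + (-1 - 1)/(v - 1))*(v + 13) = (j - 2/(-1 + v))*(13 + v) = (13 + v)*(j - 2/(-1 + v)))
R(19, -2) + 253*l(5, 17) = (-2 + 11*19) + 253*((-26 - 2*17 + 5*(-1 + 17)*(13 + 17))/(-1 + 17)) = (-2 + 209) + 253*((-26 - 34 + 5*16*30)/16) = 207 + 253*((-26 - 34 + 2400)/16) = 207 + 253*((1/16)*2340) = 207 + 253*(585/4) = 207 + 148005/4 = 148833/4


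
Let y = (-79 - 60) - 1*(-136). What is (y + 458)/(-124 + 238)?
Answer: 455/114 ≈ 3.9912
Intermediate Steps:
y = -3 (y = -139 + 136 = -3)
(y + 458)/(-124 + 238) = (-3 + 458)/(-124 + 238) = 455/114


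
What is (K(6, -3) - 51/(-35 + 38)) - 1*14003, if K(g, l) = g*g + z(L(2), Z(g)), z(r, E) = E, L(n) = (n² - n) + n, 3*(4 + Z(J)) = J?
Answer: -13986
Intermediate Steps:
Z(J) = -4 + J/3
L(n) = n²
K(g, l) = -4 + g² + g/3 (K(g, l) = g*g + (-4 + g/3) = g² + (-4 + g/3) = -4 + g² + g/3)
(K(6, -3) - 51/(-35 + 38)) - 1*14003 = ((-4 + 6² + (⅓)*6) - 51/(-35 + 38)) - 1*14003 = ((-4 + 36 + 2) - 51/3) - 14003 = (34 + (⅓)*(-51)) - 14003 = (34 - 17) - 14003 = 17 - 14003 = -13986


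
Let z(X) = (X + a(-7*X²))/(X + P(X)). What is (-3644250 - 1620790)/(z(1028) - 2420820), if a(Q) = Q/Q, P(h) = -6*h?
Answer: 27062305600/12443015829 ≈ 2.1749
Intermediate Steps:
a(Q) = 1
z(X) = -(1 + X)/(5*X) (z(X) = (X + 1)/(X - 6*X) = (1 + X)/((-5*X)) = (1 + X)*(-1/(5*X)) = -(1 + X)/(5*X))
(-3644250 - 1620790)/(z(1028) - 2420820) = (-3644250 - 1620790)/((⅕)*(-1 - 1*1028)/1028 - 2420820) = -5265040/((⅕)*(1/1028)*(-1 - 1028) - 2420820) = -5265040/((⅕)*(1/1028)*(-1029) - 2420820) = -5265040/(-1029/5140 - 2420820) = -5265040/(-12443015829/5140) = -5265040*(-5140/12443015829) = 27062305600/12443015829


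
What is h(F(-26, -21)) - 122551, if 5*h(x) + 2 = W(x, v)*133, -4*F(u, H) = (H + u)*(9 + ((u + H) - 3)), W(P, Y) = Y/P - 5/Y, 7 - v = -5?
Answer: -14170750931/115620 ≈ -1.2256e+5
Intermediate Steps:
v = 12 (v = 7 - 1*(-5) = 7 + 5 = 12)
W(P, Y) = -5/Y + Y/P
F(u, H) = -(H + u)*(6 + H + u)/4 (F(u, H) = -(H + u)*(9 + ((u + H) - 3))/4 = -(H + u)*(9 + ((H + u) - 3))/4 = -(H + u)*(9 + (-3 + H + u))/4 = -(H + u)*(6 + H + u)/4)
h(x) = -689/60 + 1596/(5*x) (h(x) = -2/5 + ((-5/12 + 12/x)*133)/5 = -2/5 + (-665/12 + 1596/x)/5 = -2/5 + (-133/12 + 1596/(5*x)) = -689/60 + 1596/(5*x))
h(F(-26, -21)) - 122551 = (19152 - 689*(-3/2*(-21) - 3/2*(-26) - 1/4*(-21)**2 - 1/4*(-26)**2 - 1/2*(-21)*(-26)))/(60*(-3/2*(-21) - 3/2*(-26) - 1/4*(-21)**2 - 1/4*(-26)**2 - 1/2*(-21)*(-26))) - 122551 = (19152 - 689*(63/2 + 39 - 1/4*441 - 1/4*676 - 273))/(60*(63/2 + 39 - 1/4*441 - 1/4*676 - 273)) - 122551 = (19152 - 689*(63/2 + 39 - 441/4 - 169 - 273))/(60*(63/2 + 39 - 441/4 - 169 - 273)) - 122551 = (19152 - 689*(-1927/4))/(60*(-1927/4)) - 122551 = (1/60)*(-4/1927)*(19152 + 1327703/4) - 122551 = (1/60)*(-4/1927)*(1404311/4) - 122551 = -1404311/115620 - 122551 = -14170750931/115620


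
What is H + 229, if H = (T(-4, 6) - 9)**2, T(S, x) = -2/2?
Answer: 329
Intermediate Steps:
T(S, x) = -1 (T(S, x) = -2*1/2 = -1)
H = 100 (H = (-1 - 9)**2 = (-10)**2 = 100)
H + 229 = 100 + 229 = 329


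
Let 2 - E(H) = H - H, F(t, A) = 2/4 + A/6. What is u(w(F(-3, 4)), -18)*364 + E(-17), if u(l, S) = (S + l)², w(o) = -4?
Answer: 176178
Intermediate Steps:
F(t, A) = ½ + A/6 (F(t, A) = 2*(¼) + A*(⅙) = ½ + A/6)
E(H) = 2 (E(H) = 2 - (H - H) = 2 - 1*0 = 2 + 0 = 2)
u(w(F(-3, 4)), -18)*364 + E(-17) = (-18 - 4)²*364 + 2 = (-22)²*364 + 2 = 484*364 + 2 = 176176 + 2 = 176178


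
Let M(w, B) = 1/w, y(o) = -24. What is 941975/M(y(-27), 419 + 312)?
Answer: -22607400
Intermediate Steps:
941975/M(y(-27), 419 + 312) = 941975/(1/(-24)) = 941975/(-1/24) = 941975*(-24) = -22607400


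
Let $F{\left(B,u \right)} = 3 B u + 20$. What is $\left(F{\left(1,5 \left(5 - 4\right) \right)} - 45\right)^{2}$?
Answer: $100$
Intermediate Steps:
$F{\left(B,u \right)} = 20 + 3 B u$ ($F{\left(B,u \right)} = 3 B u + 20 = 20 + 3 B u$)
$\left(F{\left(1,5 \left(5 - 4\right) \right)} - 45\right)^{2} = \left(\left(20 + 3 \cdot 1 \cdot 5 \left(5 - 4\right)\right) - 45\right)^{2} = \left(\left(20 + 3 \cdot 1 \cdot 5 \cdot 1\right) - 45\right)^{2} = \left(\left(20 + 3 \cdot 1 \cdot 5\right) - 45\right)^{2} = \left(\left(20 + 15\right) - 45\right)^{2} = \left(35 - 45\right)^{2} = \left(-10\right)^{2} = 100$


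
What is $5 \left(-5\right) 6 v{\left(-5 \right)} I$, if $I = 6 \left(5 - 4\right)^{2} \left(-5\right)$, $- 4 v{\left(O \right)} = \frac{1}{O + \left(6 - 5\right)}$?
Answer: $\frac{1125}{4} \approx 281.25$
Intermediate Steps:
$v{\left(O \right)} = - \frac{1}{4 \left(1 + O\right)}$ ($v{\left(O \right)} = - \frac{1}{4 \left(O + \left(6 - 5\right)\right)} = - \frac{1}{4 \left(O + 1\right)} = - \frac{1}{4 \left(1 + O\right)}$)
$I = -30$ ($I = 6 \cdot 1^{2} \left(-5\right) = 6 \cdot 1 \left(-5\right) = 6 \left(-5\right) = -30$)
$5 \left(-5\right) 6 v{\left(-5 \right)} I = 5 \left(-5\right) 6 \left(- \frac{1}{4 + 4 \left(-5\right)}\right) \left(-30\right) = \left(-25\right) 6 \left(- \frac{1}{4 - 20}\right) \left(-30\right) = - 150 \left(- \frac{1}{-16}\right) \left(-30\right) = - 150 \left(\left(-1\right) \left(- \frac{1}{16}\right)\right) \left(-30\right) = \left(-150\right) \frac{1}{16} \left(-30\right) = \left(- \frac{75}{8}\right) \left(-30\right) = \frac{1125}{4}$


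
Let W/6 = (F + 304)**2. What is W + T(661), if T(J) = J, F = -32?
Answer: 444565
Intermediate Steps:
W = 443904 (W = 6*(-32 + 304)**2 = 6*272**2 = 6*73984 = 443904)
W + T(661) = 443904 + 661 = 444565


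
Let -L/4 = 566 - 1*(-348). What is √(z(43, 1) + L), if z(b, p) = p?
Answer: I*√3655 ≈ 60.457*I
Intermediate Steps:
L = -3656 (L = -4*(566 - 1*(-348)) = -4*(566 + 348) = -4*914 = -3656)
√(z(43, 1) + L) = √(1 - 3656) = √(-3655) = I*√3655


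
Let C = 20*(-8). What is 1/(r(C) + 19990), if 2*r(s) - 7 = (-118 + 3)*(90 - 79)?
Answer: 1/19361 ≈ 5.1650e-5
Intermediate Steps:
C = -160
r(s) = -629 (r(s) = 7/2 + ((-118 + 3)*(90 - 79))/2 = 7/2 + (-115*11)/2 = 7/2 + (½)*(-1265) = 7/2 - 1265/2 = -629)
1/(r(C) + 19990) = 1/(-629 + 19990) = 1/19361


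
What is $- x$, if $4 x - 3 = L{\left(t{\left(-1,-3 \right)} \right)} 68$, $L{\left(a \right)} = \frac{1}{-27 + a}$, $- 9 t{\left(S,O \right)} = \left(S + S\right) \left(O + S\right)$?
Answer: $- \frac{141}{1004} \approx -0.14044$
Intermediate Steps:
$t{\left(S,O \right)} = - \frac{2 S \left(O + S\right)}{9}$ ($t{\left(S,O \right)} = - \frac{\left(S + S\right) \left(O + S\right)}{9} = - \frac{2 S \left(O + S\right)}{9}$)
$x = \frac{141}{1004}$ ($x = \frac{3}{4} + \frac{\frac{1}{-27 - - \frac{2 \left(-3 - 1\right)}{9}} \cdot 68}{4} = \frac{3}{4} + \frac{\frac{1}{-27 - \left(- \frac{2}{9}\right) \left(-4\right)} 68}{4} = \frac{3}{4} + \frac{\frac{1}{-27 - \frac{8}{9}} \cdot 68}{4} = \frac{3}{4} + \frac{\frac{1}{- \frac{251}{9}} \cdot 68}{4} = \frac{3}{4} + \frac{\left(- \frac{9}{251}\right) 68}{4} = \frac{3}{4} + \frac{1}{4} \left(- \frac{612}{251}\right) = \frac{3}{4} - \frac{153}{251} = \frac{141}{1004} \approx 0.14044$)
$- x = \left(-1\right) \frac{141}{1004} = - \frac{141}{1004}$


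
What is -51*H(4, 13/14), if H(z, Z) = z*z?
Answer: -816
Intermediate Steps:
H(z, Z) = z**2
-51*H(4, 13/14) = -51*4**2 = -51*16 = -816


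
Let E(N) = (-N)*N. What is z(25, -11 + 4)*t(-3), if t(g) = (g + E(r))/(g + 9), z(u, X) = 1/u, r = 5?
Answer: -14/75 ≈ -0.18667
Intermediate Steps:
E(N) = -N**2
t(g) = (-25 + g)/(9 + g) (t(g) = (g - 1*5**2)/(g + 9) = (g - 1*25)/(9 + g) = (g - 25)/(9 + g) = (-25 + g)/(9 + g))
z(25, -11 + 4)*t(-3) = ((-25 - 3)/(9 - 3))/25 = (-28/6)/25 = ((1/6)*(-28))/25 = (1/25)*(-14/3) = -14/75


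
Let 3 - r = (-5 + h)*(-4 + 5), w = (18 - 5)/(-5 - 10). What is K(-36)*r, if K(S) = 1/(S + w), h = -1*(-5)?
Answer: -45/553 ≈ -0.081374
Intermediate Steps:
w = -13/15 (w = 13/(-15) = 13*(-1/15) = -13/15 ≈ -0.86667)
h = 5
K(S) = 1/(-13/15 + S) (K(S) = 1/(S - 13/15) = 1/(-13/15 + S))
r = 3 (r = 3 - (-5 + 5)*(-4 + 5) = 3 - 0 = 3 - 1*0 = 3 + 0 = 3)
K(-36)*r = (15/(-13 + 15*(-36)))*3 = (15/(-13 - 540))*3 = (15/(-553))*3 = (15*(-1/553))*3 = -15/553*3 = -45/553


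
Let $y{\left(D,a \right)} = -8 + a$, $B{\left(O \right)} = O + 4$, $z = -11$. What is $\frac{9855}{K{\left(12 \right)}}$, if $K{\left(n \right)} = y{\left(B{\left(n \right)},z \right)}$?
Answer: $- \frac{9855}{19} \approx -518.68$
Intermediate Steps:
$B{\left(O \right)} = 4 + O$
$K{\left(n \right)} = -19$ ($K{\left(n \right)} = -8 - 11 = -19$)
$\frac{9855}{K{\left(12 \right)}} = \frac{9855}{-19} = 9855 \left(- \frac{1}{19}\right) = - \frac{9855}{19}$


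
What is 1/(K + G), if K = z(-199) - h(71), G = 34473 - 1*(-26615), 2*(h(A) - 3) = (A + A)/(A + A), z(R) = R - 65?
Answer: 2/121641 ≈ 1.6442e-5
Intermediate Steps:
z(R) = -65 + R
h(A) = 7/2 (h(A) = 3 + ((A + A)/(A + A))/2 = 3 + ((2*A)/((2*A)))/2 = 3 + ((2*A)*(1/(2*A)))/2 = 3 + (1/2)*1 = 3 + 1/2 = 7/2)
G = 61088 (G = 34473 + 26615 = 61088)
K = -535/2 (K = (-65 - 199) - 1*7/2 = -264 - 7/2 = -535/2 ≈ -267.50)
1/(K + G) = 1/(-535/2 + 61088) = 1/(121641/2) = 2/121641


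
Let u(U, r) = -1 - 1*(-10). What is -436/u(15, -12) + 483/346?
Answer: -146509/3114 ≈ -47.048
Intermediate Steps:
u(U, r) = 9 (u(U, r) = -1 + 10 = 9)
-436/u(15, -12) + 483/346 = -436/9 + 483/346 = -146509/3114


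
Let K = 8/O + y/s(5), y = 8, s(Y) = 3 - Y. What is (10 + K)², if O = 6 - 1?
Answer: 1444/25 ≈ 57.760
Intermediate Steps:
O = 5
K = -12/5 (K = 8/5 + 8/(3 - 1*5) = 8*(⅕) + 8/(3 - 5) = 8/5 + 8/(-2) = 8/5 + 8*(-½) = 8/5 - 4 = -12/5 ≈ -2.4000)
(10 + K)² = (10 - 12/5)² = (38/5)² = 1444/25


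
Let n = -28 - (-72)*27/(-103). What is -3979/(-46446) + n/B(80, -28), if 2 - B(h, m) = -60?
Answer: -99415697/148302078 ≈ -0.67036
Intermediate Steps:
B(h, m) = 62 (B(h, m) = 2 - 1*(-60) = 2 + 60 = 62)
n = -4828/103 (n = -28 - (-72)*27*(-1/103) = -28 - (-72)*(-27)/103 = -28 - 72*27/103 = -28 - 1944/103 = -4828/103 ≈ -46.874)
-3979/(-46446) + n/B(80, -28) = -3979/(-46446) - 4828/103/62 = -3979*(-1/46446) - 4828/103*1/62 = 3979/46446 - 2414/3193 = -99415697/148302078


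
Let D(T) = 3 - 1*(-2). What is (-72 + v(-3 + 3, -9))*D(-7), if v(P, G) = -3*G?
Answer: -225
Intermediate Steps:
D(T) = 5 (D(T) = 3 + 2 = 5)
(-72 + v(-3 + 3, -9))*D(-7) = (-72 - 3*(-9))*5 = (-72 + 27)*5 = -45*5 = -225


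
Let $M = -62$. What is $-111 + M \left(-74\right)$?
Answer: $4477$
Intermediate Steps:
$-111 + M \left(-74\right) = -111 - -4588 = -111 + 4588 = 4477$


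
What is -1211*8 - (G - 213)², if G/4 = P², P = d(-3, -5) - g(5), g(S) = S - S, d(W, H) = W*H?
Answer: -481657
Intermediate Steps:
d(W, H) = H*W
g(S) = 0
P = 15 (P = -5*(-3) - 1*0 = 15 + 0 = 15)
G = 900 (G = 4*15² = 4*225 = 900)
-1211*8 - (G - 213)² = -1211*8 - (900 - 213)² = -9688 - 1*687² = -9688 - 1*471969 = -9688 - 471969 = -481657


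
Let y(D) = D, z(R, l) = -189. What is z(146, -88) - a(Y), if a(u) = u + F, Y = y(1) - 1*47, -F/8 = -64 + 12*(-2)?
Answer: -847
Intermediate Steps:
F = 704 (F = -8*(-64 + 12*(-2)) = -8*(-64 - 24) = -8*(-88) = 704)
Y = -46 (Y = 1 - 1*47 = 1 - 47 = -46)
a(u) = 704 + u (a(u) = u + 704 = 704 + u)
z(146, -88) - a(Y) = -189 - (704 - 46) = -189 - 1*658 = -189 - 658 = -847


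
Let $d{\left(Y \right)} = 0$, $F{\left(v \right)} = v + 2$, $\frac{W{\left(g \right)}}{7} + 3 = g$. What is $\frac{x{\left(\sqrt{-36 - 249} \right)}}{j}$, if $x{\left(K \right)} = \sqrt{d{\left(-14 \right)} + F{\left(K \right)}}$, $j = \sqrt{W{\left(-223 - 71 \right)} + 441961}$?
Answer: $\frac{\sqrt{879764 + 439882 i \sqrt{285}}}{439882} \approx 0.0046472 + 0.0041292 i$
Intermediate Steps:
$W{\left(g \right)} = -21 + 7 g$
$F{\left(v \right)} = 2 + v$
$j = \sqrt{439882}$ ($j = \sqrt{\left(-21 + 7 \left(-223 - 71\right)\right) + 441961} = \sqrt{\left(-21 + 7 \left(-294\right)\right) + 441961} = \sqrt{\left(-21 - 2058\right) + 441961} = \sqrt{-2079 + 441961} = \sqrt{439882} \approx 663.24$)
$x{\left(K \right)} = \sqrt{2 + K}$ ($x{\left(K \right)} = \sqrt{0 + \left(2 + K\right)} = \sqrt{2 + K}$)
$\frac{x{\left(\sqrt{-36 - 249} \right)}}{j} = \frac{\sqrt{2 + \sqrt{-36 - 249}}}{\sqrt{439882}} = \sqrt{2 + \sqrt{-285}} \frac{\sqrt{439882}}{439882} = \sqrt{2 + i \sqrt{285}} \frac{\sqrt{439882}}{439882} = \frac{\sqrt{439882} \sqrt{2 + i \sqrt{285}}}{439882}$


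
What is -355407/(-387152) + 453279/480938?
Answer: 173208301587/93098054288 ≈ 1.8605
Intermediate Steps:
-355407/(-387152) + 453279/480938 = -355407*(-1/387152) + 453279*(1/480938) = 355407/387152 + 453279/480938 = 173208301587/93098054288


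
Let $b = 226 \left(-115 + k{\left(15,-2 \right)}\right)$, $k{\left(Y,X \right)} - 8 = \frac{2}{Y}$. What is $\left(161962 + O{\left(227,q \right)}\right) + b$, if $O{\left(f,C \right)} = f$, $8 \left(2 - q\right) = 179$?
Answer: $\frac{2070557}{15} \approx 1.3804 \cdot 10^{5}$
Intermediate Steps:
$q = - \frac{163}{8}$ ($q = 2 - \frac{179}{8} = - \frac{163}{8} \approx -20.375$)
$k{\left(Y,X \right)} = 8 + \frac{2}{Y}$
$b = - \frac{362278}{15}$ ($b = 226 \left(-115 + \left(8 + \frac{2}{15}\right)\right) = 226 \left(-115 + \frac{122}{15}\right) = 226 \left(- \frac{1603}{15}\right) = - \frac{362278}{15} \approx -24152.0$)
$\left(161962 + O{\left(227,q \right)}\right) + b = \left(161962 + 227\right) - \frac{362278}{15} = 162189 - \frac{362278}{15} = \frac{2070557}{15}$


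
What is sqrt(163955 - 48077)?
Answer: sqrt(115878) ≈ 340.41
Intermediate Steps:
sqrt(163955 - 48077) = sqrt(115878)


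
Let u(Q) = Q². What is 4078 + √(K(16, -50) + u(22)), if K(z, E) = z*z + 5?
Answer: 4078 + √745 ≈ 4105.3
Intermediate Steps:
K(z, E) = 5 + z² (K(z, E) = z² + 5 = 5 + z²)
4078 + √(K(16, -50) + u(22)) = 4078 + √((5 + 16²) + 22²) = 4078 + √((5 + 256) + 484) = 4078 + √(261 + 484) = 4078 + √745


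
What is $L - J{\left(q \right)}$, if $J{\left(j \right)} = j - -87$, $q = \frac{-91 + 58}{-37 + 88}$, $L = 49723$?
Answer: $\frac{843823}{17} \approx 49637.0$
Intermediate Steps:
$q = - \frac{11}{17}$ ($q = - \frac{33}{51} = \left(-33\right) \frac{1}{51} = - \frac{11}{17} \approx -0.64706$)
$J{\left(j \right)} = 87 + j$ ($J{\left(j \right)} = j + 87 = 87 + j$)
$L - J{\left(q \right)} = 49723 - \left(87 - \frac{11}{17}\right) = 49723 - \frac{1468}{17} = \frac{843823}{17}$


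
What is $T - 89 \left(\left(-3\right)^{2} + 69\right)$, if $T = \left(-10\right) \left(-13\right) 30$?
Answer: $-3042$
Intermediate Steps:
$T = 3900$ ($T = 130 \cdot 30 = 3900$)
$T - 89 \left(\left(-3\right)^{2} + 69\right) = 3900 - 89 \left(\left(-3\right)^{2} + 69\right) = 3900 - 89 \left(9 + 69\right) = 3900 - 6942 = -3042$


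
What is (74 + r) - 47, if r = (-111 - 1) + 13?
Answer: -72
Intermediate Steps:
r = -99 (r = -112 + 13 = -99)
(74 + r) - 47 = (74 - 99) - 47 = -25 - 47 = -72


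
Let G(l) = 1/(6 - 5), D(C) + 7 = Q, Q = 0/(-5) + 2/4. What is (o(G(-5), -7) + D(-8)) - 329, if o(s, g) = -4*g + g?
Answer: -629/2 ≈ -314.50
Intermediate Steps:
Q = 1/2 (Q = 0*(-1/5) + 2*(1/4) = 0 + 1/2 = 1/2 ≈ 0.50000)
D(C) = -13/2 (D(C) = -7 + 1/2 = -13/2)
G(l) = 1 (G(l) = 1/1 = 1)
o(s, g) = -3*g
(o(G(-5), -7) + D(-8)) - 329 = (-3*(-7) - 13/2) - 329 = (21 - 13/2) - 329 = 29/2 - 329 = -629/2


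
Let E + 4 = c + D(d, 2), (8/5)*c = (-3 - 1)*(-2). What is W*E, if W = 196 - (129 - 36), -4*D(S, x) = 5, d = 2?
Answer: -103/4 ≈ -25.750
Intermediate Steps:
D(S, x) = -5/4 (D(S, x) = -¼*5 = -5/4)
c = 5 (c = 5*((-3 - 1)*(-2))/8 = 5*(-4*(-2))/8 = (5/8)*8 = 5)
W = 103 (W = 196 - 1*93 = 196 - 93 = 103)
E = -¼ (E = -4 + (5 - 5/4) = -4 + 15/4 = -¼ ≈ -0.25000)
W*E = 103*(-¼) = -103/4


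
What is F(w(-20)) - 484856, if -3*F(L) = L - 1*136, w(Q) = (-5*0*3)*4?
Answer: -1454432/3 ≈ -4.8481e+5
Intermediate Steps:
w(Q) = 0 (w(Q) = (0*3)*4 = 0*4 = 0)
F(L) = 136/3 - L/3 (F(L) = -(L - 1*136)/3 = -(L - 136)/3 = -(-136 + L)/3 = 136/3 - L/3)
F(w(-20)) - 484856 = (136/3 - 1/3*0) - 484856 = (136/3 + 0) - 484856 = 136/3 - 484856 = -1454432/3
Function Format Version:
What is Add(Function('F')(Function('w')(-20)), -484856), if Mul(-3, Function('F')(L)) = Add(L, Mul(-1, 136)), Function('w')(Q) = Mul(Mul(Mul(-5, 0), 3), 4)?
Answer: Rational(-1454432, 3) ≈ -4.8481e+5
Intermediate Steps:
Function('w')(Q) = 0 (Function('w')(Q) = Mul(Mul(0, 3), 4) = Mul(0, 4) = 0)
Function('F')(L) = Add(Rational(136, 3), Mul(Rational(-1, 3), L)) (Function('F')(L) = Mul(Rational(-1, 3), Add(L, Mul(-1, 136))) = Mul(Rational(-1, 3), Add(L, -136)) = Mul(Rational(-1, 3), Add(-136, L)) = Add(Rational(136, 3), Mul(Rational(-1, 3), L)))
Add(Function('F')(Function('w')(-20)), -484856) = Add(Add(Rational(136, 3), Mul(Rational(-1, 3), 0)), -484856) = Add(Add(Rational(136, 3), 0), -484856) = Add(Rational(136, 3), -484856) = Rational(-1454432, 3)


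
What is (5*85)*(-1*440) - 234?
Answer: -187234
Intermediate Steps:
(5*85)*(-1*440) - 234 = 425*(-440) - 234 = -187000 - 234 = -187234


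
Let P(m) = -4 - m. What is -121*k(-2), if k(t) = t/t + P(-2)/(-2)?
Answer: -242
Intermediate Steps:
k(t) = 2 (k(t) = t/t + (-4 - 1*(-2))/(-2) = 1 + (-4 + 2)*(-½) = 1 - 2*(-½) = 1 + 1 = 2)
-121*k(-2) = -121*2 = -242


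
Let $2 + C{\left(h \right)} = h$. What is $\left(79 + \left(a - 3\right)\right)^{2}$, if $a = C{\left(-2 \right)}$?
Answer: $5184$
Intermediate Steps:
$C{\left(h \right)} = -2 + h$
$a = -4$ ($a = -2 - 2 = -4$)
$\left(79 + \left(a - 3\right)\right)^{2} = \left(79 - 7\right)^{2} = 72^{2} = 5184$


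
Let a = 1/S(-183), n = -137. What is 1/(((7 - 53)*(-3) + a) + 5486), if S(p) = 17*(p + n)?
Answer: 5440/30594559 ≈ 0.00017781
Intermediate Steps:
S(p) = -2329 + 17*p (S(p) = 17*(p - 137) = 17*(-137 + p) = -2329 + 17*p)
a = -1/5440 (a = 1/(-2329 + 17*(-183)) = 1/(-2329 - 3111) = 1/(-5440) = -1/5440 ≈ -0.00018382)
1/(((7 - 53)*(-3) + a) + 5486) = 1/(((7 - 53)*(-3) - 1/5440) + 5486) = 1/((-46*(-3) - 1/5440) + 5486) = 1/((138 - 1/5440) + 5486) = 1/(750719/5440 + 5486) = 1/(30594559/5440) = 5440/30594559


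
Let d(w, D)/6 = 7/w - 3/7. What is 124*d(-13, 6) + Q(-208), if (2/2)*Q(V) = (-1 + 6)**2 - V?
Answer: -44269/91 ≈ -486.47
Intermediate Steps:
d(w, D) = -18/7 + 42/w (d(w, D) = 6*(7/w - 3/7) = 6*(-3/7 + 7/w) = -18/7 + 42/w)
Q(V) = 25 - V (Q(V) = (-1 + 6)**2 - V = 5**2 - V = 25 - V)
124*d(-13, 6) + Q(-208) = 124*(-18/7 + 42/(-13)) + (25 - 1*(-208)) = 124*(-18/7 + 42*(-1/13)) + (25 + 208) = 124*(-18/7 - 42/13) + 233 = 124*(-528/91) + 233 = -65472/91 + 233 = -44269/91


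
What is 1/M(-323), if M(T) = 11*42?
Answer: 1/462 ≈ 0.0021645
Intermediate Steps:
M(T) = 462
1/M(-323) = 1/462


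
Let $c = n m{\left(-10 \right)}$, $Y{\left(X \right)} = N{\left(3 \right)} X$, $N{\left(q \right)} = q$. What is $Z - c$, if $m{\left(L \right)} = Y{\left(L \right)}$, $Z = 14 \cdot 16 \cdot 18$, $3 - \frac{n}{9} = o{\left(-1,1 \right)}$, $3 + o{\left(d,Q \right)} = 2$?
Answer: $5112$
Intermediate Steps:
$o{\left(d,Q \right)} = -1$ ($o{\left(d,Q \right)} = -3 + 2 = -1$)
$Y{\left(X \right)} = 3 X$
$n = 36$ ($n = 27 - -9 = 27 + 9 = 36$)
$Z = 4032$ ($Z = 224 \cdot 18 = 4032$)
$m{\left(L \right)} = 3 L$
$c = -1080$ ($c = 36 \cdot 3 \left(-10\right) = 36 \left(-30\right) = -1080$)
$Z - c = 4032 - -1080 = 4032 + 1080 = 5112$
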